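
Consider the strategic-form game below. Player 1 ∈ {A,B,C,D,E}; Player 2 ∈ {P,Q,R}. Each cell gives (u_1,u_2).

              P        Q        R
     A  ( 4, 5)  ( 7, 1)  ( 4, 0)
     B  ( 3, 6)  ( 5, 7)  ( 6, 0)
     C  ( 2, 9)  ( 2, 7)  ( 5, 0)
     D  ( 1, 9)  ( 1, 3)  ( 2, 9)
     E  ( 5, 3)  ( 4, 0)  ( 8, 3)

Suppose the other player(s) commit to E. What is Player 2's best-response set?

argmax u_2 = {P,R}

u_2(P vs E) = 3
u_2(Q vs E) = 0
u_2(R vs E) = 3
max payoff 3 at {P,R}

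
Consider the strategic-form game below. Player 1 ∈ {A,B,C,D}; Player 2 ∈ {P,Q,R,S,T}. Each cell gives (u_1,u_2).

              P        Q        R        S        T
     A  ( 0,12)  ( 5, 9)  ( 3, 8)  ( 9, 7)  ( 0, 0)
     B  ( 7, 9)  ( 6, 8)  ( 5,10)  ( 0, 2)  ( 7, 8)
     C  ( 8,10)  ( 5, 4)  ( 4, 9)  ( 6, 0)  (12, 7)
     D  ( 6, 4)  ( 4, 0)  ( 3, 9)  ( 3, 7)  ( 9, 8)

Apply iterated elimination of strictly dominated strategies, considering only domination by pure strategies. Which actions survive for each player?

P1 drop D (C beats it: P:8>6 Q:5>4 R:4>3 S:6>3 T:12>9)
P2 drop Q (P beats it: A:12>9 B:9>8 C:10>4)
P2 drop S (P beats it: A:12>7 B:9>2 C:10>0)
P1 drop A (B beats it: P:7>0 R:5>3 T:7>0)
P2 drop T (P beats it: B:9>8 C:10>7)
P1→{B,C} P2→{P,R}

IESDS → P1:{B,C} P2:{P,R}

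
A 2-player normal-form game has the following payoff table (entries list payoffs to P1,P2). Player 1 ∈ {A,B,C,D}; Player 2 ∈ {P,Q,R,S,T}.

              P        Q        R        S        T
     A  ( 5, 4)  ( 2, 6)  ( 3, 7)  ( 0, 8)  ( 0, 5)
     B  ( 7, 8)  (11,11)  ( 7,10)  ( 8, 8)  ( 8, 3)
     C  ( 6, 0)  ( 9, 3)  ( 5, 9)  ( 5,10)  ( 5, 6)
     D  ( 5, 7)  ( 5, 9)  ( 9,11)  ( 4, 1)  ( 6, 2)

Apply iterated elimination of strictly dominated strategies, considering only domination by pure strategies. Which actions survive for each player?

P1 drop A (B beats it: P:7>5 Q:11>2 R:7>3 S:8>0 T:8>0)
P1 drop C (B beats it: P:7>6 Q:11>9 R:7>5 S:8>5 T:8>5)
P2 drop P (Q beats it: B:11>8 D:9>7)
P2 drop S (Q beats it: B:11>8 D:9>1)
P2 drop T (Q beats it: B:11>3 D:9>2)
P1→{B,D} P2→{Q,R}

Remaining: P1:{B,D} P2:{Q,R}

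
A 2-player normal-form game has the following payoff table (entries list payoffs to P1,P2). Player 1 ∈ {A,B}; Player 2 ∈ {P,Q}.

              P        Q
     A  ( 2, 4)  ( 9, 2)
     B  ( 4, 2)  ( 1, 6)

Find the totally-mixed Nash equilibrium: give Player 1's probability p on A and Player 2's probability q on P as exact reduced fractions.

P1 indiff ⇒ q·2+(1-q)·9 = q·4+(1-q)·1 ⇒ q(-2) = (1-q)(-8) ⇒ q = 4/5
P2 indiff ⇒ p·4+(1-p)·2 = p·2+(1-p)·6 ⇒ p(2) = (1-p)(4) ⇒ p = 2/3

(p,q) = (2/3, 4/5)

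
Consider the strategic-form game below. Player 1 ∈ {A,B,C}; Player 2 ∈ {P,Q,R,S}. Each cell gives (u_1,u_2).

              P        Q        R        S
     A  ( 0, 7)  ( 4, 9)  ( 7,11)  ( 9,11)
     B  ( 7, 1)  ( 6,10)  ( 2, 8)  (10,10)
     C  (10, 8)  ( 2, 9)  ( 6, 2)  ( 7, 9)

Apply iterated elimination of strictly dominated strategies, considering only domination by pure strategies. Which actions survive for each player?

P2 drop P (Q beats it: A:9>7 B:10>1 C:9>8)
P1 drop C (A beats it: Q:4>2 R:7>6 S:9>7)
P1→{A,B} P2→{Q,R,S}

IESDS → P1:{A,B} P2:{Q,R,S}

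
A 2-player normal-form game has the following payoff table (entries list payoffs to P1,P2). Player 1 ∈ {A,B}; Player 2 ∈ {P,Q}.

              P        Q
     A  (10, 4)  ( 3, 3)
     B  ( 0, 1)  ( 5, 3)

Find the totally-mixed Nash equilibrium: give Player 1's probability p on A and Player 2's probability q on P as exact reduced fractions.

P1 mixes 2/3 on A; P2 mixes 1/6 on P

P1 indiff ⇒ q·10+(1-q)·3 = q·0+(1-q)·5 ⇒ q(10) = (1-q)(2) ⇒ q = 1/6
P2 indiff ⇒ p·4+(1-p)·1 = p·3+(1-p)·3 ⇒ p(1) = (1-p)(2) ⇒ p = 2/3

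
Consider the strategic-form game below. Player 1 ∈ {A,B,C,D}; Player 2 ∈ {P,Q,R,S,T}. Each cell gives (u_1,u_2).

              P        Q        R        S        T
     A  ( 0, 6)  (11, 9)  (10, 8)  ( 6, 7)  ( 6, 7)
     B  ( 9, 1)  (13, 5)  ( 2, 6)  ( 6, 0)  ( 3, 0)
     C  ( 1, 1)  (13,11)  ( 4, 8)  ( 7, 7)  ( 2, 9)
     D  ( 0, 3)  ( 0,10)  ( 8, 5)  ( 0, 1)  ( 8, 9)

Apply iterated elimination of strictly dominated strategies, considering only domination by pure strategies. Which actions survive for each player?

P2 drop P (Q beats it: A:9>6 B:5>1 C:11>1 D:10>3)
P2 drop S (Q beats it: A:9>7 B:5>0 C:11>7 D:10>1)
P2 drop T (Q beats it: A:9>7 B:5>0 C:11>9 D:10>9)
P1 drop D (A beats it: Q:11>0 R:10>8)
P1→{A,B,C} P2→{Q,R}

Survivors P1:{A,B,C} P2:{Q,R}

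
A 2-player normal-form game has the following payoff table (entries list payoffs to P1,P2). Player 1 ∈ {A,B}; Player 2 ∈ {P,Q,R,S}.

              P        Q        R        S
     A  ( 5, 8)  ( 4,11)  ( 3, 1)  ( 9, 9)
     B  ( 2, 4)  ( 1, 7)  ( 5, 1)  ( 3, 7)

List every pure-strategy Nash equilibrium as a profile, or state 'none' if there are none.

NE set: (A,Q)

(A,P): not NE [P2→Q gives 11>8]
(A,Q): NE
(A,R): not NE [P1→B gives 5>3; P2→Q gives 11>1]
(A,S): not NE [P2→Q gives 11>9]
(B,P): not NE [P1→A gives 5>2; P2→S gives 7>4]
(B,Q): not NE [P1→A gives 4>1]
(B,R): not NE [P2→S gives 7>1]
(B,S): not NE [P1→A gives 9>3]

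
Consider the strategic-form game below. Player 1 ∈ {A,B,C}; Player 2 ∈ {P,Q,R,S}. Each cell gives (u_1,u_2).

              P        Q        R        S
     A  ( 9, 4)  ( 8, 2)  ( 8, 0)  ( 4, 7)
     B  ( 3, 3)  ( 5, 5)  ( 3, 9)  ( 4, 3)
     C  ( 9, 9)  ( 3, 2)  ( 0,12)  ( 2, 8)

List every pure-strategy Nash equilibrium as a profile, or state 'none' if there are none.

(A,P): not NE [P2→S gives 7>4]
(A,Q): not NE [P2→S gives 7>2]
(A,R): not NE [P2→S gives 7>0]
(A,S): NE
(B,P): not NE [P1→C gives 9>3; P2→R gives 9>3]
(B,Q): not NE [P1→A gives 8>5; P2→R gives 9>5]
(B,R): not NE [P1→A gives 8>3]
(B,S): not NE [P2→R gives 9>3]
(C,P): not NE [P2→R gives 12>9]
(C,Q): not NE [P1→A gives 8>3; P2→R gives 12>2]
(C,R): not NE [P1→A gives 8>0]
(C,S): not NE [P1→B gives 4>2; P2→R gives 12>8]

Nash profiles: (A,S)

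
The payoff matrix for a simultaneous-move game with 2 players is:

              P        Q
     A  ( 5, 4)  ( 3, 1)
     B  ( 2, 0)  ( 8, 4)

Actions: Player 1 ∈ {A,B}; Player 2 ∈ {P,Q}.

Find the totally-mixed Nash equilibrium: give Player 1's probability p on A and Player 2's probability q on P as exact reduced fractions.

(p,q) = (4/7, 5/8)

P1 indiff ⇒ q·5+(1-q)·3 = q·2+(1-q)·8 ⇒ q(3) = (1-q)(5) ⇒ q = 5/8
P2 indiff ⇒ p·4+(1-p)·0 = p·1+(1-p)·4 ⇒ p(3) = (1-p)(4) ⇒ p = 4/7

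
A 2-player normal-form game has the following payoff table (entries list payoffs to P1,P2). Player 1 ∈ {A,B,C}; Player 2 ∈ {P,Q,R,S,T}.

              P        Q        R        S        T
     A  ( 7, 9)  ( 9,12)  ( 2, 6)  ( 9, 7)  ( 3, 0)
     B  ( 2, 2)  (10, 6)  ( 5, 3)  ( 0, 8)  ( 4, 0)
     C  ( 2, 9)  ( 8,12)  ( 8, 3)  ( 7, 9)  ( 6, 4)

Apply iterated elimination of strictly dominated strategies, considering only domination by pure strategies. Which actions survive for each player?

P2 drop P (Q beats it: A:12>9 B:6>2 C:12>9)
P2 drop R (Q beats it: A:12>6 B:6>3 C:12>3)
P2 drop T (Q beats it: A:12>0 B:6>0 C:12>4)
P1 drop C (A beats it: Q:9>8 S:9>7)
P1→{A,B} P2→{Q,S}

IESDS → P1:{A,B} P2:{Q,S}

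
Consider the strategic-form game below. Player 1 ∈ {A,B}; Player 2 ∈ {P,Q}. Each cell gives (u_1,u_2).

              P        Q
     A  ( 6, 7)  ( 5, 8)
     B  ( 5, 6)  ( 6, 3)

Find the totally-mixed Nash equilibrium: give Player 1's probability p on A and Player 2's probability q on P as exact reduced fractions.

P1 mixes 3/4 on A; P2 mixes 1/2 on P

P1 indiff ⇒ q·6+(1-q)·5 = q·5+(1-q)·6 ⇒ q(1) = (1-q)(1) ⇒ q = 1/2
P2 indiff ⇒ p·7+(1-p)·6 = p·8+(1-p)·3 ⇒ p(-1) = (1-p)(-3) ⇒ p = 3/4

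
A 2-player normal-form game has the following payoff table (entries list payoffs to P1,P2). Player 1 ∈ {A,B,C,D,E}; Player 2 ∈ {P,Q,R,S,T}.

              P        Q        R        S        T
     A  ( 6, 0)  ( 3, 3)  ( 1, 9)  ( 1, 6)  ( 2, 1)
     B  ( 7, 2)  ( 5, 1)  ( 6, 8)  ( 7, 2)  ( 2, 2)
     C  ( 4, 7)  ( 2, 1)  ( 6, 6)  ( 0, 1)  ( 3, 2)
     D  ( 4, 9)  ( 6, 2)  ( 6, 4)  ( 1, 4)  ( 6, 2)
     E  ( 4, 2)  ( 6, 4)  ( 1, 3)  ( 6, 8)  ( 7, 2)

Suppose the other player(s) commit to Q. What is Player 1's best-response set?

BR_1 = {D,E}

u_1(A vs Q) = 3
u_1(B vs Q) = 5
u_1(C vs Q) = 2
u_1(D vs Q) = 6
u_1(E vs Q) = 6
max payoff 6 at {D,E}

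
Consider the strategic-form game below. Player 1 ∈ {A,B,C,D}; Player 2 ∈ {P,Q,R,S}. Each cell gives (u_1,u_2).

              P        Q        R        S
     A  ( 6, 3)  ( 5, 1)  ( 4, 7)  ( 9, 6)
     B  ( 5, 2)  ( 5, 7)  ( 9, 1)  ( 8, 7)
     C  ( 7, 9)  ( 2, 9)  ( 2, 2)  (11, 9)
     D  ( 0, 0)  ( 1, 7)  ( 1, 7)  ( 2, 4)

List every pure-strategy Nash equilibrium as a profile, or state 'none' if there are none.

(A,P): not NE [P1→C gives 7>6; P2→R gives 7>3]
(A,Q): not NE [P2→R gives 7>1]
(A,R): not NE [P1→B gives 9>4]
(A,S): not NE [P1→C gives 11>9; P2→R gives 7>6]
(B,P): not NE [P1→C gives 7>5; P2→S gives 7>2]
(B,Q): NE
(B,R): not NE [P2→S gives 7>1]
(B,S): not NE [P1→C gives 11>8]
(C,P): NE
(C,Q): not NE [P1→B gives 5>2]
(C,R): not NE [P1→B gives 9>2; P2→S gives 9>2]
(C,S): NE
(D,P): not NE [P1→C gives 7>0; P2→R gives 7>0]
(D,Q): not NE [P1→B gives 5>1]
(D,R): not NE [P1→B gives 9>1]
(D,S): not NE [P1→C gives 11>2; P2→R gives 7>4]

NE set: (B,Q), (C,P), (C,S)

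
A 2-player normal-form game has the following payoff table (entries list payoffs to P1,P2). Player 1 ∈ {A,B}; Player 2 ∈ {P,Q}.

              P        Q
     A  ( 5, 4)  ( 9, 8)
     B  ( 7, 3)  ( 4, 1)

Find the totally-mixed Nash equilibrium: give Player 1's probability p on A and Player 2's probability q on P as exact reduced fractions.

P1 mixes 1/3 on A; P2 mixes 5/7 on P

P1 indiff ⇒ q·5+(1-q)·9 = q·7+(1-q)·4 ⇒ q(-2) = (1-q)(-5) ⇒ q = 5/7
P2 indiff ⇒ p·4+(1-p)·3 = p·8+(1-p)·1 ⇒ p(-4) = (1-p)(-2) ⇒ p = 1/3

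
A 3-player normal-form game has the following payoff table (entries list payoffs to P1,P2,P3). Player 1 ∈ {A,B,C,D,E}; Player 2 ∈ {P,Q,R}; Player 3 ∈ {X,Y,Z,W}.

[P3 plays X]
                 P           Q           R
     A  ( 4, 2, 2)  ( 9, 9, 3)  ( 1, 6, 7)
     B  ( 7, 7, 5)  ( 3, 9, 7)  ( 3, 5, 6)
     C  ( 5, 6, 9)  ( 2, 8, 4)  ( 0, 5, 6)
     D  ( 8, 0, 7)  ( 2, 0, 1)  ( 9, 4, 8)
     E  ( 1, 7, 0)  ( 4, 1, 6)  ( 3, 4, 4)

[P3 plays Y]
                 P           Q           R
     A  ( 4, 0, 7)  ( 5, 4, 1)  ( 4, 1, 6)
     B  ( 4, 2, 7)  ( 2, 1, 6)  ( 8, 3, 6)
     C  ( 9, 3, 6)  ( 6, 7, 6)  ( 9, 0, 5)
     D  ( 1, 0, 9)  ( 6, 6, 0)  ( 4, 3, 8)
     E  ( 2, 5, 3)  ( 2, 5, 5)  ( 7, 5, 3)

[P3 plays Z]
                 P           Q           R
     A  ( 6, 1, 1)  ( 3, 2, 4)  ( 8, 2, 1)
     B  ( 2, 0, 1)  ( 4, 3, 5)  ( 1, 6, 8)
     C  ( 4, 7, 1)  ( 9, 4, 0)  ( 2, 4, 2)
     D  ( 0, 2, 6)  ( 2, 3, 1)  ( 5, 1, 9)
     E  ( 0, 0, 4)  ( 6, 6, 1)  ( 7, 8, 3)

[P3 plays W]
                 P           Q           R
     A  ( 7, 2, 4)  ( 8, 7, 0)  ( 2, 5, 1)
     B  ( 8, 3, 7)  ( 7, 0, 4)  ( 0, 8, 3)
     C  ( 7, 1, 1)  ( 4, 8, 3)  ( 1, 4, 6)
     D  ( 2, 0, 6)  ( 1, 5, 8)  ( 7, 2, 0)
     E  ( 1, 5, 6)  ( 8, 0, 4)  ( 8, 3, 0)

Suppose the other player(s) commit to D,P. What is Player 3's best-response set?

BR_3 = {Y}

u_3(X vs D,P) = 7
u_3(Y vs D,P) = 9
u_3(Z vs D,P) = 6
u_3(W vs D,P) = 6
max payoff 9 at {Y}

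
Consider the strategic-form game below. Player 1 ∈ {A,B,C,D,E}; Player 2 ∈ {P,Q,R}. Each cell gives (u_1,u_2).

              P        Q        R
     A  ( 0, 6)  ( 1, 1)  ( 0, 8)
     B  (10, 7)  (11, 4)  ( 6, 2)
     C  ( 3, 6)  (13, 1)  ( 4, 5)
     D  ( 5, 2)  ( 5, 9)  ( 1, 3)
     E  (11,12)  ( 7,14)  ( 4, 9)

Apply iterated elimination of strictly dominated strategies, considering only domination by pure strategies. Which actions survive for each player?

Survivors P1:{B,C,E} P2:{P,Q}

P1 drop A (B beats it: P:10>0 Q:11>1 R:6>0)
P1 drop D (B beats it: P:10>5 Q:11>5 R:6>1)
P2 drop R (P beats it: B:7>2 C:6>5 E:12>9)
P1→{B,C,E} P2→{P,Q}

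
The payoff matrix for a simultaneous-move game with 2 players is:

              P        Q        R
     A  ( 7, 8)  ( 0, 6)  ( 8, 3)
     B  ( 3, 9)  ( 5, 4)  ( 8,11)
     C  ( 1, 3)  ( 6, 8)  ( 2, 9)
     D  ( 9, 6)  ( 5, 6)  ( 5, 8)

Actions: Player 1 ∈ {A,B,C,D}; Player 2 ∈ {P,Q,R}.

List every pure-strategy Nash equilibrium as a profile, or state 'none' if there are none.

PSNE = {(B,R)}

(A,P): not NE [P1→D gives 9>7]
(A,Q): not NE [P1→C gives 6>0; P2→P gives 8>6]
(A,R): not NE [P2→P gives 8>3]
(B,P): not NE [P1→D gives 9>3; P2→R gives 11>9]
(B,Q): not NE [P1→C gives 6>5; P2→R gives 11>4]
(B,R): NE
(C,P): not NE [P1→D gives 9>1; P2→R gives 9>3]
(C,Q): not NE [P2→R gives 9>8]
(C,R): not NE [P1→B gives 8>2]
(D,P): not NE [P2→R gives 8>6]
(D,Q): not NE [P1→C gives 6>5; P2→R gives 8>6]
(D,R): not NE [P1→B gives 8>5]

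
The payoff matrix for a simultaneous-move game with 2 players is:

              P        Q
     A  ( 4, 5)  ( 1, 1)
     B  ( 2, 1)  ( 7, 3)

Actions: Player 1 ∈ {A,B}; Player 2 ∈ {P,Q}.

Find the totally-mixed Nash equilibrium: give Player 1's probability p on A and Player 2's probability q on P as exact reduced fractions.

p=1/3, q=3/4

P1 indiff ⇒ q·4+(1-q)·1 = q·2+(1-q)·7 ⇒ q(2) = (1-q)(6) ⇒ q = 3/4
P2 indiff ⇒ p·5+(1-p)·1 = p·1+(1-p)·3 ⇒ p(4) = (1-p)(2) ⇒ p = 1/3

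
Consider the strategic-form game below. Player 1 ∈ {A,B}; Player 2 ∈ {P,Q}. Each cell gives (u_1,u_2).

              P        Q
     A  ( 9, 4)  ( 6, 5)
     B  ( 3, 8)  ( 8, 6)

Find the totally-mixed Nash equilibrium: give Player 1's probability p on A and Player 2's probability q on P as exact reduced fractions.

P1 mixes 2/3 on A; P2 mixes 1/4 on P

P1 indiff ⇒ q·9+(1-q)·6 = q·3+(1-q)·8 ⇒ q(6) = (1-q)(2) ⇒ q = 1/4
P2 indiff ⇒ p·4+(1-p)·8 = p·5+(1-p)·6 ⇒ p(-1) = (1-p)(-2) ⇒ p = 2/3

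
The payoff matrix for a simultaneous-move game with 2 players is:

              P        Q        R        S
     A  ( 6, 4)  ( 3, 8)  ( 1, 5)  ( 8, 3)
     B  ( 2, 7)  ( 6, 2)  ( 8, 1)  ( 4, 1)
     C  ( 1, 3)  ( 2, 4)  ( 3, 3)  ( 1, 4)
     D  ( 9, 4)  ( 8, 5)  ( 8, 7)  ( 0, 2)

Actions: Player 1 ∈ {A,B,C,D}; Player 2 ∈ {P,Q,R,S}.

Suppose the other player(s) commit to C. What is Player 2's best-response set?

P2 best: {Q,S}

u_2(P vs C) = 3
u_2(Q vs C) = 4
u_2(R vs C) = 3
u_2(S vs C) = 4
max payoff 4 at {Q,S}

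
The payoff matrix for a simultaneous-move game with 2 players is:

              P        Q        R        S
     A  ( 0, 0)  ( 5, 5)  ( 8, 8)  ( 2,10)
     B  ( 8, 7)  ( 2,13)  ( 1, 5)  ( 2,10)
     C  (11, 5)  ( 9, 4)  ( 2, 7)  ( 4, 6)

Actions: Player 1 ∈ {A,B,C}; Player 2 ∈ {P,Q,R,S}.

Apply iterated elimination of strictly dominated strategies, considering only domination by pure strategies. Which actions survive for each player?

P1 drop B (C beats it: P:11>8 Q:9>2 R:2>1 S:4>2)
P2 drop P (R beats it: A:8>0 C:7>5)
P2 drop Q (R beats it: A:8>5 C:7>4)
P1→{A,C} P2→{R,S}

IESDS → P1:{A,C} P2:{R,S}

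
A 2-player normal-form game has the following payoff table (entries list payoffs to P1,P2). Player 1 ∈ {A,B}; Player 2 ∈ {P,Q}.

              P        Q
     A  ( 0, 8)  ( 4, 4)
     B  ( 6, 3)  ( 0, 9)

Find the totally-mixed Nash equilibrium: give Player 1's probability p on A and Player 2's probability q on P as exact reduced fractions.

P1 indiff ⇒ q·0+(1-q)·4 = q·6+(1-q)·0 ⇒ q(-6) = (1-q)(-4) ⇒ q = 2/5
P2 indiff ⇒ p·8+(1-p)·3 = p·4+(1-p)·9 ⇒ p(4) = (1-p)(6) ⇒ p = 3/5

(p,q) = (3/5, 2/5)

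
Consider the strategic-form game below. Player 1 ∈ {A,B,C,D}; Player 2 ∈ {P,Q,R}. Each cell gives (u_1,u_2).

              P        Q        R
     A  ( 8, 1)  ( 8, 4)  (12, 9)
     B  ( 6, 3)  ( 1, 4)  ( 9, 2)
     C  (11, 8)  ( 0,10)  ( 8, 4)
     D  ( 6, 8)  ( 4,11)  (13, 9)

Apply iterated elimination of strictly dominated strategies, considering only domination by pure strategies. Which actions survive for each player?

P1 drop B (A beats it: P:8>6 Q:8>1 R:12>9)
P2 drop P (Q beats it: A:4>1 C:10>8 D:11>8)
P1 drop C (A beats it: Q:8>0 R:12>8)
P1→{A,D} P2→{Q,R}

Survivors P1:{A,D} P2:{Q,R}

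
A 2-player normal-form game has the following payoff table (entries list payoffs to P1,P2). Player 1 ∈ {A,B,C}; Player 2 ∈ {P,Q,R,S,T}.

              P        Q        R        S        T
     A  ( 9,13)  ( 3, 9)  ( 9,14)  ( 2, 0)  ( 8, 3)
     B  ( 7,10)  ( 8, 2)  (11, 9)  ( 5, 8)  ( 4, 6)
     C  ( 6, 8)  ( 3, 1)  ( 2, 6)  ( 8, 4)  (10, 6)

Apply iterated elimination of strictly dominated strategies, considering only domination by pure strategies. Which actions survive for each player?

P2 drop Q (P beats it: A:13>9 B:10>2 C:8>1)
P2 drop S (P beats it: A:13>0 B:10>8 C:8>4)
P2 drop T (P beats it: A:13>3 B:10>6 C:8>6)
P1 drop C (A beats it: P:9>6 R:9>2)
P1→{A,B} P2→{P,R}

Remaining: P1:{A,B} P2:{P,R}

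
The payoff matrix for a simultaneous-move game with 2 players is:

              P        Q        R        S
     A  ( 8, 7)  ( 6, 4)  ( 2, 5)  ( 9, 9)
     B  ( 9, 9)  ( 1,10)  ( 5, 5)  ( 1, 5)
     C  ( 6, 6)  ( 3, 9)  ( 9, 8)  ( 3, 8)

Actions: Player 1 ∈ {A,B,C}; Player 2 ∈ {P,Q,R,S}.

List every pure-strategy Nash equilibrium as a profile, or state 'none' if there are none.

(A,P): not NE [P1→B gives 9>8; P2→S gives 9>7]
(A,Q): not NE [P2→S gives 9>4]
(A,R): not NE [P1→C gives 9>2; P2→S gives 9>5]
(A,S): NE
(B,P): not NE [P2→Q gives 10>9]
(B,Q): not NE [P1→A gives 6>1]
(B,R): not NE [P1→C gives 9>5; P2→Q gives 10>5]
(B,S): not NE [P1→A gives 9>1; P2→Q gives 10>5]
(C,P): not NE [P1→B gives 9>6; P2→Q gives 9>6]
(C,Q): not NE [P1→A gives 6>3]
(C,R): not NE [P2→Q gives 9>8]
(C,S): not NE [P1→A gives 9>3; P2→Q gives 9>8]

PSNE = {(A,S)}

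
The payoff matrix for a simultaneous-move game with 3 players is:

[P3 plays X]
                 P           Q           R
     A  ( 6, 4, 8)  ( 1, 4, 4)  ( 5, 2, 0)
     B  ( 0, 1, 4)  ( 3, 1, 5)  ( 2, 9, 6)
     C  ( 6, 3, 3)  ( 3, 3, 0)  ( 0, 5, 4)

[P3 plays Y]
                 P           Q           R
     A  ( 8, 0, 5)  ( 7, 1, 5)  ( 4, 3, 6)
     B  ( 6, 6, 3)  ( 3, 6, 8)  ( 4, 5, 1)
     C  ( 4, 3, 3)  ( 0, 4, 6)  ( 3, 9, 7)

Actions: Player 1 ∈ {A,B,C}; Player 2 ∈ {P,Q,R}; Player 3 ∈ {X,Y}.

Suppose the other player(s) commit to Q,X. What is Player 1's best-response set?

u_1(A vs Q,X) = 1
u_1(B vs Q,X) = 3
u_1(C vs Q,X) = 3
max payoff 3 at {B,C}

BR_1 = {B,C}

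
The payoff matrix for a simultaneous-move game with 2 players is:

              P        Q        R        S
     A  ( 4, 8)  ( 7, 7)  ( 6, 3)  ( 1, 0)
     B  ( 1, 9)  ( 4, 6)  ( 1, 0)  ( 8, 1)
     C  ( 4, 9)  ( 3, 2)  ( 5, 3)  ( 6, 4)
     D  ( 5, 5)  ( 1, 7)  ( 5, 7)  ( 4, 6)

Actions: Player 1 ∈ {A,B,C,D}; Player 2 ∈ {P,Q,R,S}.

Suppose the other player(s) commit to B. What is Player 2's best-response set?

u_2(P vs B) = 9
u_2(Q vs B) = 6
u_2(R vs B) = 0
u_2(S vs B) = 1
max payoff 9 at {P}

P2 best: {P}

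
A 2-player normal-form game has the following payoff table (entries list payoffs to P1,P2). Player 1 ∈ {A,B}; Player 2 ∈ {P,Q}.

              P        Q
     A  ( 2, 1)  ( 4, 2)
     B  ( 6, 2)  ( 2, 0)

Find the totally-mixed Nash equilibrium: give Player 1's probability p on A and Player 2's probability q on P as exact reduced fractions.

(p,q) = (2/3, 1/3)

P1 indiff ⇒ q·2+(1-q)·4 = q·6+(1-q)·2 ⇒ q(-4) = (1-q)(-2) ⇒ q = 1/3
P2 indiff ⇒ p·1+(1-p)·2 = p·2+(1-p)·0 ⇒ p(-1) = (1-p)(-2) ⇒ p = 2/3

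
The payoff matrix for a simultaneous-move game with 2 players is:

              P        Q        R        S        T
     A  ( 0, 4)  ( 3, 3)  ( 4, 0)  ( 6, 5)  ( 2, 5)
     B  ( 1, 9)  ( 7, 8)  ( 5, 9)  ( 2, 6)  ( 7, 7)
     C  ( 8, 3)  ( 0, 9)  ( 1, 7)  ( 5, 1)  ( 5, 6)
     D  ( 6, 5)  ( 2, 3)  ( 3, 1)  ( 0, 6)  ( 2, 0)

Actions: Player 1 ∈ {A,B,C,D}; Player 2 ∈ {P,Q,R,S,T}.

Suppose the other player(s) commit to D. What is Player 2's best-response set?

u_2(P vs D) = 5
u_2(Q vs D) = 3
u_2(R vs D) = 1
u_2(S vs D) = 6
u_2(T vs D) = 0
max payoff 6 at {S}

BR_2 = {S}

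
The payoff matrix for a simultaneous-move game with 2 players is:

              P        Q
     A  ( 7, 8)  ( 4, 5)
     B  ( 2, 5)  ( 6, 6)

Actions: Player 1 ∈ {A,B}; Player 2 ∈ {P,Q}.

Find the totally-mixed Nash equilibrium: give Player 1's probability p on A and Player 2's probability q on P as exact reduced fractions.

P1 indiff ⇒ q·7+(1-q)·4 = q·2+(1-q)·6 ⇒ q(5) = (1-q)(2) ⇒ q = 2/7
P2 indiff ⇒ p·8+(1-p)·5 = p·5+(1-p)·6 ⇒ p(3) = (1-p)(1) ⇒ p = 1/4

P1 mixes 1/4 on A; P2 mixes 2/7 on P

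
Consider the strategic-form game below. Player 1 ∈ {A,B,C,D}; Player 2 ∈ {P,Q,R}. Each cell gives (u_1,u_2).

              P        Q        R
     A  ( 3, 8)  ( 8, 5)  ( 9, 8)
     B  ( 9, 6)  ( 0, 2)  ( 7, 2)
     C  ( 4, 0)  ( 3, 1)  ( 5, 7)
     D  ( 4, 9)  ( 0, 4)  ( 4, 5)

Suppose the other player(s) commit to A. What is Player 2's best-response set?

argmax u_2 = {P,R}

u_2(P vs A) = 8
u_2(Q vs A) = 5
u_2(R vs A) = 8
max payoff 8 at {P,R}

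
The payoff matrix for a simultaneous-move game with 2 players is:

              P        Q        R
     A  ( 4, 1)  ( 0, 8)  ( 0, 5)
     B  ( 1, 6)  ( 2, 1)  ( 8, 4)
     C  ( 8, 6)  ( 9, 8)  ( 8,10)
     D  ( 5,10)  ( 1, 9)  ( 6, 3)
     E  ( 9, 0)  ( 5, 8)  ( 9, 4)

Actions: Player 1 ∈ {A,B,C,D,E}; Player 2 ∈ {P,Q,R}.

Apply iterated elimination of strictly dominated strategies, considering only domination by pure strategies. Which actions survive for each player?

Remaining: P1:{C,E} P2:{Q,R}

P1 drop A (C beats it: P:8>4 Q:9>0 R:8>0)
P1 drop B (E beats it: P:9>1 Q:5>2 R:9>8)
P1 drop D (C beats it: P:8>5 Q:9>1 R:8>6)
P2 drop P (Q beats it: C:8>6 E:8>0)
P1→{C,E} P2→{Q,R}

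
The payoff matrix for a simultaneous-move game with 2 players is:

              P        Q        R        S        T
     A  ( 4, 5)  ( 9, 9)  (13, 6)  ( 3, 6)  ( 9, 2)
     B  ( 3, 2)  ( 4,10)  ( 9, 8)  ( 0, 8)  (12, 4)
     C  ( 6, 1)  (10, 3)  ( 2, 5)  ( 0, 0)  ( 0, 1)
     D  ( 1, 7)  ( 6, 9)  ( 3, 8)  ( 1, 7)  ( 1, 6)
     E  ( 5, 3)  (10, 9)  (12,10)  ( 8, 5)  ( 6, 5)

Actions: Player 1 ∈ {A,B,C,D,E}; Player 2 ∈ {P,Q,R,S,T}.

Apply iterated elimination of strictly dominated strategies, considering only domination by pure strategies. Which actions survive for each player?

Survivors P1:{A,C,E} P2:{Q,R}

P1 drop D (A beats it: P:4>1 Q:9>6 R:13>3 S:3>1 T:9>1)
P2 drop P (Q beats it: A:9>5 B:10>2 C:3>1 E:9>3)
P2 drop S (Q beats it: A:9>6 B:10>8 C:3>0 E:9>5)
P2 drop T (Q beats it: A:9>2 B:10>4 C:3>1 E:9>5)
P1 drop B (A beats it: Q:9>4 R:13>9)
P1→{A,C,E} P2→{Q,R}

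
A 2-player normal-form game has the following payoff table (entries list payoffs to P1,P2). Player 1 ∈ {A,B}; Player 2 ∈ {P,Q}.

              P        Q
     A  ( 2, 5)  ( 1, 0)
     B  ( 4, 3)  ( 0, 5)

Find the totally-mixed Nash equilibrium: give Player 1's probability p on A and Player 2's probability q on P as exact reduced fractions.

p=2/7, q=1/3

P1 indiff ⇒ q·2+(1-q)·1 = q·4+(1-q)·0 ⇒ q(-2) = (1-q)(-1) ⇒ q = 1/3
P2 indiff ⇒ p·5+(1-p)·3 = p·0+(1-p)·5 ⇒ p(5) = (1-p)(2) ⇒ p = 2/7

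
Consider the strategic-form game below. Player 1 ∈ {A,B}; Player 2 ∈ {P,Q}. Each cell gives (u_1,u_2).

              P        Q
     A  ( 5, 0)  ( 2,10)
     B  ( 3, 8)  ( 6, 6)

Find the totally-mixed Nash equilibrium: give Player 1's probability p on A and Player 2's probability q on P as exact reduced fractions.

P1 indiff ⇒ q·5+(1-q)·2 = q·3+(1-q)·6 ⇒ q(2) = (1-q)(4) ⇒ q = 2/3
P2 indiff ⇒ p·0+(1-p)·8 = p·10+(1-p)·6 ⇒ p(-10) = (1-p)(-2) ⇒ p = 1/6

p=1/6, q=2/3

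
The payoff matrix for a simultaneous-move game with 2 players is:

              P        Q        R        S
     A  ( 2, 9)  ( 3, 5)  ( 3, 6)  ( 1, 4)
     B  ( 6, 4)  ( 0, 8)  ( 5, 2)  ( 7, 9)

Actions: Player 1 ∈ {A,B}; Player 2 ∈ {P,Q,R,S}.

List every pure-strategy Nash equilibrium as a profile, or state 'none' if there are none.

(A,P): not NE [P1→B gives 6>2]
(A,Q): not NE [P2→P gives 9>5]
(A,R): not NE [P1→B gives 5>3; P2→P gives 9>6]
(A,S): not NE [P1→B gives 7>1; P2→P gives 9>4]
(B,P): not NE [P2→S gives 9>4]
(B,Q): not NE [P1→A gives 3>0; P2→S gives 9>8]
(B,R): not NE [P2→S gives 9>2]
(B,S): NE

PSNE = {(B,S)}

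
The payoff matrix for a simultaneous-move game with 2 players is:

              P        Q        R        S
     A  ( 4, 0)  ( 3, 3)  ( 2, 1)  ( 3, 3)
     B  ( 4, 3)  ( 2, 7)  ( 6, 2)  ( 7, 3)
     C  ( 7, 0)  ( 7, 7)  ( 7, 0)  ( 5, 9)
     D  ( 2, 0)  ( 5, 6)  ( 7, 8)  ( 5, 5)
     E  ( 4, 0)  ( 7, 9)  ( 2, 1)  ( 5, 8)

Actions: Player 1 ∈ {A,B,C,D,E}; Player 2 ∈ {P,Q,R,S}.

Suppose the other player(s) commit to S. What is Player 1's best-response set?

u_1(A vs S) = 3
u_1(B vs S) = 7
u_1(C vs S) = 5
u_1(D vs S) = 5
u_1(E vs S) = 5
max payoff 7 at {B}

BR_1 = {B}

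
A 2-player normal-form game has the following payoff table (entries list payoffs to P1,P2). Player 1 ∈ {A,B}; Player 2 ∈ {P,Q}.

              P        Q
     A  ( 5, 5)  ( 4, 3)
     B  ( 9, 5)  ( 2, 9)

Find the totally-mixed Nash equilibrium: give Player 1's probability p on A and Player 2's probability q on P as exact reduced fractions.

P1 indiff ⇒ q·5+(1-q)·4 = q·9+(1-q)·2 ⇒ q(-4) = (1-q)(-2) ⇒ q = 1/3
P2 indiff ⇒ p·5+(1-p)·5 = p·3+(1-p)·9 ⇒ p(2) = (1-p)(4) ⇒ p = 2/3

P1 mixes 2/3 on A; P2 mixes 1/3 on P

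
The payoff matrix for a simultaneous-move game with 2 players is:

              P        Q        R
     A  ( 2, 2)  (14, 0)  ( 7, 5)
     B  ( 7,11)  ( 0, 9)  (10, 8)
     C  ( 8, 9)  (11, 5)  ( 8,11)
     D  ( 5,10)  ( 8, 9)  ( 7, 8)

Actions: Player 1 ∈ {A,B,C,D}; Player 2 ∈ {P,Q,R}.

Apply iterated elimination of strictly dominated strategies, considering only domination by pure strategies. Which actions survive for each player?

P1 drop D (C beats it: P:8>5 Q:11>8 R:8>7)
P2 drop Q (P beats it: A:2>0 B:11>9 C:9>5)
P1 drop A (B beats it: P:7>2 R:10>7)
P1→{B,C} P2→{P,R}

Survivors P1:{B,C} P2:{P,R}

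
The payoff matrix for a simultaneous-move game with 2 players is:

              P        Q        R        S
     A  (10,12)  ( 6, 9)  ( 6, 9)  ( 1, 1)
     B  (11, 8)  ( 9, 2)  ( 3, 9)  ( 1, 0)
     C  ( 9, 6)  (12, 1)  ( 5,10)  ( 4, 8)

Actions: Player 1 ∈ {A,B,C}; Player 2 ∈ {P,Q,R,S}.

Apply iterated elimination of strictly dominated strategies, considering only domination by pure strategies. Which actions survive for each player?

P2 drop Q (P beats it: A:12>9 B:8>2 C:6>1)
P2 drop S (R beats it: A:9>1 B:9>0 C:10>8)
P1 drop C (A beats it: P:10>9 R:6>5)
P1→{A,B} P2→{P,R}

IESDS → P1:{A,B} P2:{P,R}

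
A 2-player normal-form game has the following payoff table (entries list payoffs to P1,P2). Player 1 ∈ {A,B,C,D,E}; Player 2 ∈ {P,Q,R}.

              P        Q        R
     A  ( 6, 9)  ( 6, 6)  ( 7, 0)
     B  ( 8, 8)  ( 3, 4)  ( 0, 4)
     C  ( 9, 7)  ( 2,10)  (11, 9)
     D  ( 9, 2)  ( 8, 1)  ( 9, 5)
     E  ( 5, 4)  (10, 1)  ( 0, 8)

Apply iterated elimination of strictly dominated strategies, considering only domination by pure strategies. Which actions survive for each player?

IESDS → P1:{C,D,E} P2:{Q,R}

P1 drop A (D beats it: P:9>6 Q:8>6 R:9>7)
P1 drop B (D beats it: P:9>8 Q:8>3 R:9>0)
P2 drop P (R beats it: C:9>7 D:5>2 E:8>4)
P1→{C,D,E} P2→{Q,R}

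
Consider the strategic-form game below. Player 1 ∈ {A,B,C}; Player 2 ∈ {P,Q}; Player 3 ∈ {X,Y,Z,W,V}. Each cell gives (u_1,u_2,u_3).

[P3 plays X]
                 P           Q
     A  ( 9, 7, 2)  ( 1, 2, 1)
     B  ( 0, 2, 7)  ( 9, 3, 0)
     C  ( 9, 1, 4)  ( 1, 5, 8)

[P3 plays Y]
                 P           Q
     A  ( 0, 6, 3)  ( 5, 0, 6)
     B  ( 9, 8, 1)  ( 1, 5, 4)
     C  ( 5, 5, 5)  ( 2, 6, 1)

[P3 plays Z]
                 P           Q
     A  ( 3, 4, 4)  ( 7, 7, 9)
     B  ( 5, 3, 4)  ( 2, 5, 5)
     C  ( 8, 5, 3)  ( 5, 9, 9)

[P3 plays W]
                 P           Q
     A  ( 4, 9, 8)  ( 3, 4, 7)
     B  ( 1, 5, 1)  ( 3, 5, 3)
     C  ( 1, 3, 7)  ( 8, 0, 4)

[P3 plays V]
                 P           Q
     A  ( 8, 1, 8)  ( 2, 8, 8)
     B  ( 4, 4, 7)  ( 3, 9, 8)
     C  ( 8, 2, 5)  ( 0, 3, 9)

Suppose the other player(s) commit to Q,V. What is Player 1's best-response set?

u_1(A vs Q,V) = 2
u_1(B vs Q,V) = 3
u_1(C vs Q,V) = 0
max payoff 3 at {B}

argmax u_1 = {B}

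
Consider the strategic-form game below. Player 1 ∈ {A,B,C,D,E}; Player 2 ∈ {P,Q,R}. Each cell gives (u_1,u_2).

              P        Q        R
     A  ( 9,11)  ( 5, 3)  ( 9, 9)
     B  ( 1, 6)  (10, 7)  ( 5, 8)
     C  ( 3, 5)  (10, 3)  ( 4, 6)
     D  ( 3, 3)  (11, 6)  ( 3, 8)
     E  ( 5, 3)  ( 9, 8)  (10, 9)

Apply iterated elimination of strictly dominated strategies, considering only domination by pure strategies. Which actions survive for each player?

P2 drop Q (R beats it: A:9>3 B:8>7 C:6>3 D:8>6 E:9>8)
P1 drop B (A beats it: P:9>1 R:9>5)
P1 drop C (A beats it: P:9>3 R:9>4)
P1 drop D (A beats it: P:9>3 R:9>3)
P1→{A,E} P2→{P,R}

Survivors P1:{A,E} P2:{P,R}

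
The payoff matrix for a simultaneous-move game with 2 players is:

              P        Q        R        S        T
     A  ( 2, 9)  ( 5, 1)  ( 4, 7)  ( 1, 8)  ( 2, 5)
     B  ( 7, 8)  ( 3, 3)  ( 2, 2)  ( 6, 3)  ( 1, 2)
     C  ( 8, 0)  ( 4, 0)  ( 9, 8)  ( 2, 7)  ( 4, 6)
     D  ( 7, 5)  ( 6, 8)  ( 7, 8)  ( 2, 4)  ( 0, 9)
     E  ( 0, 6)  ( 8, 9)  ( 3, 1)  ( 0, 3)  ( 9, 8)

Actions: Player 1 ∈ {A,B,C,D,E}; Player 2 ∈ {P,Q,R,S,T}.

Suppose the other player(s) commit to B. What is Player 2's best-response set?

P2 best: {P}

u_2(P vs B) = 8
u_2(Q vs B) = 3
u_2(R vs B) = 2
u_2(S vs B) = 3
u_2(T vs B) = 2
max payoff 8 at {P}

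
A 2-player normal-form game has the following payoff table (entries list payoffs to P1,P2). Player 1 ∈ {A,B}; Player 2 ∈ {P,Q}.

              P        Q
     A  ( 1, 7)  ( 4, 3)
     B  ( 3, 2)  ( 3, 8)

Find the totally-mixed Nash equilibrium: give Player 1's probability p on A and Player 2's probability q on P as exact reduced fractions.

(p,q) = (3/5, 1/3)

P1 indiff ⇒ q·1+(1-q)·4 = q·3+(1-q)·3 ⇒ q(-2) = (1-q)(-1) ⇒ q = 1/3
P2 indiff ⇒ p·7+(1-p)·2 = p·3+(1-p)·8 ⇒ p(4) = (1-p)(6) ⇒ p = 3/5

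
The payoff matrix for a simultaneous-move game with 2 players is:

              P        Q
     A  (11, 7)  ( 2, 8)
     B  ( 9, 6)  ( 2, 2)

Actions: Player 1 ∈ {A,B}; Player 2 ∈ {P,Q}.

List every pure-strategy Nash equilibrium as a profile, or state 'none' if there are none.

(A,P): not NE [P2→Q gives 8>7]
(A,Q): NE
(B,P): not NE [P1→A gives 11>9]
(B,Q): not NE [P2→P gives 6>2]

NE set: (A,Q)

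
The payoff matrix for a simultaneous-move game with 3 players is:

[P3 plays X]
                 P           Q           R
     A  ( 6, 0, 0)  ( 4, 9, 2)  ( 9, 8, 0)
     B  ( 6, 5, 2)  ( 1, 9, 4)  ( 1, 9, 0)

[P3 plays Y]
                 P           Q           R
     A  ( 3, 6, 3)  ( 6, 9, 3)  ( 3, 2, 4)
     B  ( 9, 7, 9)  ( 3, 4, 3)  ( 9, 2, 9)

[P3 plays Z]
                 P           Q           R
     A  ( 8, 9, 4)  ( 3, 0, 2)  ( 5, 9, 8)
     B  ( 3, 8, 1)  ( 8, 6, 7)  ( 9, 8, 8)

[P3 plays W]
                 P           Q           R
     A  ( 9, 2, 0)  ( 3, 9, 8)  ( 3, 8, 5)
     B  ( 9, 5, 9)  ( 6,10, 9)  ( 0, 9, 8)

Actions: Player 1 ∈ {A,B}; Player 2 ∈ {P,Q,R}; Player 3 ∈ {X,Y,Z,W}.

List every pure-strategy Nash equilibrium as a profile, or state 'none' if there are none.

NE set: (A,P,Z), (B,P,Y), (B,Q,W)

(A,P,X): not NE [P2→Q gives 9>0; P3→Z gives 4>0]
(A,P,Y): not NE [P1→B gives 9>3; P2→Q gives 9>6; P3→Z gives 4>3]
(A,P,Z): NE
(A,P,W): not NE [P2→Q gives 9>2; P3→Z gives 4>0]
(A,Q,X): not NE [P3→W gives 8>2]
(A,Q,Y): not NE [P3→W gives 8>3]
(A,Q,Z): not NE [P1→B gives 8>3; P2→R gives 9>0; P3→W gives 8>2]
(A,Q,W): not NE [P1→B gives 6>3]
(A,R,X): not NE [P2→Q gives 9>8; P3→Z gives 8>0]
(A,R,Y): not NE [P1→B gives 9>3; P2→Q gives 9>2; P3→Z gives 8>4]
(A,R,Z): not NE [P1→B gives 9>5]
(A,R,W): not NE [P2→Q gives 9>8; P3→Z gives 8>5]
(B,P,X): not NE [P2→R gives 9>5; P3→W gives 9>2]
(B,P,Y): NE
(B,P,Z): not NE [P1→A gives 8>3; P3→W gives 9>1]
(B,P,W): not NE [P2→Q gives 10>5]
(B,Q,X): not NE [P1→A gives 4>1; P3→W gives 9>4]
(B,Q,Y): not NE [P1→A gives 6>3; P2→P gives 7>4; P3→W gives 9>3]
(B,Q,Z): not NE [P2→R gives 8>6; P3→W gives 9>7]
(B,Q,W): NE
(B,R,X): not NE [P1→A gives 9>1; P3→Y gives 9>0]
(B,R,Y): not NE [P2→P gives 7>2]
(B,R,Z): not NE [P3→Y gives 9>8]
(B,R,W): not NE [P1→A gives 3>0; P2→Q gives 10>9; P3→Y gives 9>8]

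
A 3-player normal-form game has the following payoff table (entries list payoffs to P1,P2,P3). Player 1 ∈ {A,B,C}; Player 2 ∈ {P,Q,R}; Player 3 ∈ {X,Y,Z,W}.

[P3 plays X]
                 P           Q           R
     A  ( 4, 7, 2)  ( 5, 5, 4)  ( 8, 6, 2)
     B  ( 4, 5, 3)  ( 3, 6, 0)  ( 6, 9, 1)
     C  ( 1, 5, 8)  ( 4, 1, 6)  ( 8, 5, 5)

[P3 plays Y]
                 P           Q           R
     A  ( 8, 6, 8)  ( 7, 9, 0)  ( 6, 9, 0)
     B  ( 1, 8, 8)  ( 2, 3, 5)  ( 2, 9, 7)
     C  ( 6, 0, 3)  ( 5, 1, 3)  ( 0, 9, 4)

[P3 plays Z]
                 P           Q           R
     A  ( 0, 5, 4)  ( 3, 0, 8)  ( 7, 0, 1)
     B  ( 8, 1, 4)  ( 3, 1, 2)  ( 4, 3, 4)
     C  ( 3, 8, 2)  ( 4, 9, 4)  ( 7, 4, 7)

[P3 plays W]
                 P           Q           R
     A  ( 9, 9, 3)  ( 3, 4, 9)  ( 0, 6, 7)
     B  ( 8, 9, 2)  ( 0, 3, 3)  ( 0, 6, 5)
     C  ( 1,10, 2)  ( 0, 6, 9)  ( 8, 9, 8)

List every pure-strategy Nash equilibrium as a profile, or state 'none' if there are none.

(A,P,X): not NE [P3→Y gives 8>2]
(A,P,Y): not NE [P2→R gives 9>6]
(A,P,Z): not NE [P1→B gives 8>0; P3→Y gives 8>4]
(A,P,W): not NE [P3→Y gives 8>3]
(A,Q,X): not NE [P2→P gives 7>5; P3→W gives 9>4]
(A,Q,Y): not NE [P3→W gives 9>0]
(A,Q,Z): not NE [P1→C gives 4>3; P2→P gives 5>0; P3→W gives 9>8]
(A,Q,W): not NE [P2→P gives 9>4]
(A,R,X): not NE [P2→P gives 7>6; P3→W gives 7>2]
(A,R,Y): not NE [P3→W gives 7>0]
(A,R,Z): not NE [P2→P gives 5>0; P3→W gives 7>1]
(A,R,W): not NE [P1→C gives 8>0; P2→P gives 9>6]
(B,P,X): not NE [P2→R gives 9>5; P3→Y gives 8>3]
(B,P,Y): not NE [P1→A gives 8>1; P2→R gives 9>8]
(B,P,Z): not NE [P2→R gives 3>1; P3→Y gives 8>4]
(B,P,W): not NE [P1→A gives 9>8; P3→Y gives 8>2]
(B,Q,X): not NE [P1→A gives 5>3; P2→R gives 9>6; P3→Y gives 5>0]
(B,Q,Y): not NE [P1→A gives 7>2; P2→R gives 9>3]
(B,Q,Z): not NE [P1→C gives 4>3; P2→R gives 3>1; P3→Y gives 5>2]
(B,Q,W): not NE [P1→A gives 3>0; P2→P gives 9>3; P3→Y gives 5>3]
(B,R,X): not NE [P1→C gives 8>6; P3→Y gives 7>1]
(B,R,Y): not NE [P1→A gives 6>2]
(B,R,Z): not NE [P1→C gives 7>4; P3→Y gives 7>4]
(B,R,W): not NE [P1→C gives 8>0; P2→P gives 9>6; P3→Y gives 7>5]
(C,P,X): not NE [P1→B gives 4>1]
(C,P,Y): not NE [P1→A gives 8>6; P2→R gives 9>0; P3→X gives 8>3]
(C,P,Z): not NE [P1→B gives 8>3; P2→Q gives 9>8; P3→X gives 8>2]
(C,P,W): not NE [P1→A gives 9>1; P3→X gives 8>2]
(C,Q,X): not NE [P1→A gives 5>4; P2→R gives 5>1; P3→W gives 9>6]
(C,Q,Y): not NE [P1→A gives 7>5; P2→R gives 9>1; P3→W gives 9>3]
(C,Q,Z): not NE [P3→W gives 9>4]
(C,Q,W): not NE [P1→A gives 3>0; P2→P gives 10>6]
(C,R,X): not NE [P3→W gives 8>5]
(C,R,Y): not NE [P1→A gives 6>0; P3→W gives 8>4]
(C,R,Z): not NE [P2→Q gives 9>4; P3→W gives 8>7]
(C,R,W): not NE [P2→P gives 10>9]

No pure NE.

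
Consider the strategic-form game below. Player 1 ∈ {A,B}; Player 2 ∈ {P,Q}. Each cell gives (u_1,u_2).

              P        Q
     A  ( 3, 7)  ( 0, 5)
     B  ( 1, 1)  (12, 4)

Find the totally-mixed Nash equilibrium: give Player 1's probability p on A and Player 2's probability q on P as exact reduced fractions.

P1 indiff ⇒ q·3+(1-q)·0 = q·1+(1-q)·12 ⇒ q(2) = (1-q)(12) ⇒ q = 6/7
P2 indiff ⇒ p·7+(1-p)·1 = p·5+(1-p)·4 ⇒ p(2) = (1-p)(3) ⇒ p = 3/5

P1 mixes 3/5 on A; P2 mixes 6/7 on P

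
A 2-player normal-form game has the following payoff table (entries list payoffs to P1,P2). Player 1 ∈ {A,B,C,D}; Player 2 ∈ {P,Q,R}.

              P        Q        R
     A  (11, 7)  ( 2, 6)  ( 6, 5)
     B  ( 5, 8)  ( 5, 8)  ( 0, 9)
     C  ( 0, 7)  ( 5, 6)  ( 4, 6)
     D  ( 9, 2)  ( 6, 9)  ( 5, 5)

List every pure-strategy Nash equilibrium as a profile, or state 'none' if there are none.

PSNE = {(A,P), (D,Q)}

(A,P): NE
(A,Q): not NE [P1→D gives 6>2; P2→P gives 7>6]
(A,R): not NE [P2→P gives 7>5]
(B,P): not NE [P1→A gives 11>5; P2→R gives 9>8]
(B,Q): not NE [P1→D gives 6>5; P2→R gives 9>8]
(B,R): not NE [P1→A gives 6>0]
(C,P): not NE [P1→A gives 11>0]
(C,Q): not NE [P1→D gives 6>5; P2→P gives 7>6]
(C,R): not NE [P1→A gives 6>4; P2→P gives 7>6]
(D,P): not NE [P1→A gives 11>9; P2→Q gives 9>2]
(D,Q): NE
(D,R): not NE [P1→A gives 6>5; P2→Q gives 9>5]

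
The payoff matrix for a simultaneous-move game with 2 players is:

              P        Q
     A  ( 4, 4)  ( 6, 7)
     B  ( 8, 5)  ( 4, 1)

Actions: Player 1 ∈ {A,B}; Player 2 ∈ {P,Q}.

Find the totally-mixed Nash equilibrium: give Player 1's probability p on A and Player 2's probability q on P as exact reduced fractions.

P1 indiff ⇒ q·4+(1-q)·6 = q·8+(1-q)·4 ⇒ q(-4) = (1-q)(-2) ⇒ q = 1/3
P2 indiff ⇒ p·4+(1-p)·5 = p·7+(1-p)·1 ⇒ p(-3) = (1-p)(-4) ⇒ p = 4/7

(p,q) = (4/7, 1/3)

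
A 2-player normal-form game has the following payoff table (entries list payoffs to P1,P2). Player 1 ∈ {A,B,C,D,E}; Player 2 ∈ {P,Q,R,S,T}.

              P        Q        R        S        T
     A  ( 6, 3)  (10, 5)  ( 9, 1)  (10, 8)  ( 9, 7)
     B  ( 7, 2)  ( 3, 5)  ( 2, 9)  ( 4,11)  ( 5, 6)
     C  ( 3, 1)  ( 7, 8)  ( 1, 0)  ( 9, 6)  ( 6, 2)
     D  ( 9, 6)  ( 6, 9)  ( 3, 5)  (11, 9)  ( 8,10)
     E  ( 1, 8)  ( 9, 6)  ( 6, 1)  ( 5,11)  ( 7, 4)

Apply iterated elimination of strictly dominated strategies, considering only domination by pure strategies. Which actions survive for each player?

P1 drop B (D beats it: P:9>7 Q:6>3 R:3>2 S:11>4 T:8>5)
P1 drop C (A beats it: P:6>3 Q:10>7 R:9>1 S:10>9 T:9>6)
P1 drop E (A beats it: P:6>1 Q:10>9 R:9>6 S:10>5 T:9>7)
P2 drop P (Q beats it: A:5>3 D:9>6)
P2 drop Q (T beats it: A:7>5 D:10>9)
P2 drop R (S beats it: A:8>1 D:9>5)
P1→{A,D} P2→{S,T}

IESDS → P1:{A,D} P2:{S,T}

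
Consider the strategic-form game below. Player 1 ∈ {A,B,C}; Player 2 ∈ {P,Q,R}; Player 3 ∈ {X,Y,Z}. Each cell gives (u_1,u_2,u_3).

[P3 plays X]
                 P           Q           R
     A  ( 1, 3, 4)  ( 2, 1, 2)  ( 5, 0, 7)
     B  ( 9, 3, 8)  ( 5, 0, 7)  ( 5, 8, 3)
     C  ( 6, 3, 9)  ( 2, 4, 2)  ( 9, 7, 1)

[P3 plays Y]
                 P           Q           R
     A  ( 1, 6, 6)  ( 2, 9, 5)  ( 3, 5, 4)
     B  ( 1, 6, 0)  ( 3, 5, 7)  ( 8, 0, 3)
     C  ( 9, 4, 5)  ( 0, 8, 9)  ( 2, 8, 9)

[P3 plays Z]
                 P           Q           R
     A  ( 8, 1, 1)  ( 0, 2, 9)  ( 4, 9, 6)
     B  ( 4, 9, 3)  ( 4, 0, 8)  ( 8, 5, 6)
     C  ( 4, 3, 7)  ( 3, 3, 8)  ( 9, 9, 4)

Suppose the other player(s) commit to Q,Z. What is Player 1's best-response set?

P1 best: {B}

u_1(A vs Q,Z) = 0
u_1(B vs Q,Z) = 4
u_1(C vs Q,Z) = 3
max payoff 4 at {B}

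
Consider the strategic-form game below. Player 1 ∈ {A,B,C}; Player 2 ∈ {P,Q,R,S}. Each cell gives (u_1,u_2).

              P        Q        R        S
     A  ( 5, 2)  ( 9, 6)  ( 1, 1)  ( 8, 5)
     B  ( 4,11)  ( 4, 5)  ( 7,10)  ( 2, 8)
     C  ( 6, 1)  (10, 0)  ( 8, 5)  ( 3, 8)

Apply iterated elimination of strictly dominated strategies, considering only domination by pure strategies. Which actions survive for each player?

P1 drop B (C beats it: P:6>4 Q:10>4 R:8>7 S:3>2)
P2 drop P (S beats it: A:5>2 C:8>1)
P2 drop R (S beats it: A:5>1 C:8>5)
P1→{A,C} P2→{Q,S}

Remaining: P1:{A,C} P2:{Q,S}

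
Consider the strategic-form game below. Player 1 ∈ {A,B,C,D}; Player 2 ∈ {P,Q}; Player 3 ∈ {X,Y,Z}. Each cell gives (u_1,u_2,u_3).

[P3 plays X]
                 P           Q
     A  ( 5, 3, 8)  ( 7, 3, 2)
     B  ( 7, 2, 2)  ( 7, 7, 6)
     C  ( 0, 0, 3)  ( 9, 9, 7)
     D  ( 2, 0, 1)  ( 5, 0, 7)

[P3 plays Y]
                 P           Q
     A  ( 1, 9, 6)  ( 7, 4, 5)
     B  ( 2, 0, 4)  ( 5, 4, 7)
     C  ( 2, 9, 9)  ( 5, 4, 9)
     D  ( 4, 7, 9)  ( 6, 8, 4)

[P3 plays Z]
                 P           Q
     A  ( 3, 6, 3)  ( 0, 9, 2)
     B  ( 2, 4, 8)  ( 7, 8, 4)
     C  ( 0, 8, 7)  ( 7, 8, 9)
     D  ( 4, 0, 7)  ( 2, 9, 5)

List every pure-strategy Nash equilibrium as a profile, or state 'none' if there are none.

(A,P,X): not NE [P1→B gives 7>5]
(A,P,Y): not NE [P1→D gives 4>1; P3→X gives 8>6]
(A,P,Z): not NE [P1→D gives 4>3; P2→Q gives 9>6; P3→X gives 8>3]
(A,Q,X): not NE [P1→C gives 9>7; P3→Y gives 5>2]
(A,Q,Y): not NE [P2→P gives 9>4]
(A,Q,Z): not NE [P1→C gives 7>0; P3→Y gives 5>2]
(B,P,X): not NE [P2→Q gives 7>2; P3→Z gives 8>2]
(B,P,Y): not NE [P1→D gives 4>2; P2→Q gives 4>0; P3→Z gives 8>4]
(B,P,Z): not NE [P1→D gives 4>2; P2→Q gives 8>4]
(B,Q,X): not NE [P1→C gives 9>7; P3→Y gives 7>6]
(B,Q,Y): not NE [P1→A gives 7>5]
(B,Q,Z): not NE [P3→Y gives 7>4]
(C,P,X): not NE [P1→B gives 7>0; P2→Q gives 9>0; P3→Y gives 9>3]
(C,P,Y): not NE [P1→D gives 4>2]
(C,P,Z): not NE [P1→D gives 4>0; P3→Y gives 9>7]
(C,Q,X): not NE [P3→Z gives 9>7]
(C,Q,Y): not NE [P1→A gives 7>5; P2→P gives 9>4]
(C,Q,Z): NE
(D,P,X): not NE [P1→B gives 7>2; P3→Y gives 9>1]
(D,P,Y): not NE [P2→Q gives 8>7]
(D,P,Z): not NE [P2→Q gives 9>0; P3→Y gives 9>7]
(D,Q,X): not NE [P1→C gives 9>5]
(D,Q,Y): not NE [P1→A gives 7>6; P3→X gives 7>4]
(D,Q,Z): not NE [P1→C gives 7>2; P3→X gives 7>5]

NE set: (C,Q,Z)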